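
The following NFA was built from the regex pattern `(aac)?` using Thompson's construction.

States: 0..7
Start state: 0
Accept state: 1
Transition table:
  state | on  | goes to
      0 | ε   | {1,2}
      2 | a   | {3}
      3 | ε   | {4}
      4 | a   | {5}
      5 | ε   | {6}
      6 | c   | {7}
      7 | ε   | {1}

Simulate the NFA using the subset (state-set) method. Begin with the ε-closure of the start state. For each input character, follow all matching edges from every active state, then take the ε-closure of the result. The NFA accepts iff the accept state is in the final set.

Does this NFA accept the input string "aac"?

start: ε-closure({0}) = {0,1,2}
'a' @ 1: {3,4}
'a' @ 2: {5,6}
'c' @ 3: {1,7}  [accepting]
after full input: {1,7}  (accept=1 in)

Answer: ACCEPT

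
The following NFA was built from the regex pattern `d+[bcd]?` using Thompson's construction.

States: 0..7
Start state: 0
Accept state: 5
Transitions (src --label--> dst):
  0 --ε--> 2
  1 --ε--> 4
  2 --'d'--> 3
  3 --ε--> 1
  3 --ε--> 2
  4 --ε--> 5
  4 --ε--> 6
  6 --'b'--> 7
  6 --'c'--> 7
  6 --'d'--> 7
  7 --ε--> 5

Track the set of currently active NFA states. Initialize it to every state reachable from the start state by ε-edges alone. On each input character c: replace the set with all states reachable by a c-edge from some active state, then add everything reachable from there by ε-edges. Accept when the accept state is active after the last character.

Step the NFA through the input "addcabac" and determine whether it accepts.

Answer: REJECT

Steps:
S₀ = ε-closure({0}) = {0,2}
'a' @ 1: {}  — no active states
rest 'ddcabac' ignored (set empty)
after full input: {}  (accept=5 not in)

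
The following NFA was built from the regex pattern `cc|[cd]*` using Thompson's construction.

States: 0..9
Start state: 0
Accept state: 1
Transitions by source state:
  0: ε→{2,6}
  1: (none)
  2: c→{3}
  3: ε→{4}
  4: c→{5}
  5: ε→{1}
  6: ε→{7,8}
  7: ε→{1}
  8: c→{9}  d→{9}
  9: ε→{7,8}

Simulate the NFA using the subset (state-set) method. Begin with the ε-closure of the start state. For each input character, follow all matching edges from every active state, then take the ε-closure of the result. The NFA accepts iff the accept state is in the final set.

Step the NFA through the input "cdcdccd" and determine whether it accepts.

Answer: ACCEPT

Trace:
S₀ = ε-closure({0}) = {0,1,2,6,7,8}
'c' @ 1: {1,3,4,7,8,9}  ✓accept
'd' @ 2: {1,7,8,9}  ✓accept
'c' @ 3: {1,7,8,9}  ✓accept
'd' @ 4: {1,7,8,9}  ✓accept
'c' @ 5: {1,7,8,9}  ✓accept
'c' @ 6: {1,7,8,9}  ✓accept
'd' @ 7: {1,7,8,9}  ✓accept
end set {1,7,8,9} — state 1 in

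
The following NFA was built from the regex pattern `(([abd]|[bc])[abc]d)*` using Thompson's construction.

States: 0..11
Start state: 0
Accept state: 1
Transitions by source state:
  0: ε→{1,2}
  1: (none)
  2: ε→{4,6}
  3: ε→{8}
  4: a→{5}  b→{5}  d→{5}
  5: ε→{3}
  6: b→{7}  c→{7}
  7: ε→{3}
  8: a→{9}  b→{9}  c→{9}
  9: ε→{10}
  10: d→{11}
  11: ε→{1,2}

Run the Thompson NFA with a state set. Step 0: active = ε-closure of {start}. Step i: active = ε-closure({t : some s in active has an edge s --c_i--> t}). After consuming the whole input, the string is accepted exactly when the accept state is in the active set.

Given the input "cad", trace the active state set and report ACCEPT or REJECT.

Answer: ACCEPT

Trace:
start: ε-closure({0}) = {0,1,2,4,6}
'c' @ 1: {3,7,8}
'a' @ 2: {9,10}
'd' @ 3: {1,2,4,6,11}  [accepting]
final: {1,2,4,6,11}; accept 1 in set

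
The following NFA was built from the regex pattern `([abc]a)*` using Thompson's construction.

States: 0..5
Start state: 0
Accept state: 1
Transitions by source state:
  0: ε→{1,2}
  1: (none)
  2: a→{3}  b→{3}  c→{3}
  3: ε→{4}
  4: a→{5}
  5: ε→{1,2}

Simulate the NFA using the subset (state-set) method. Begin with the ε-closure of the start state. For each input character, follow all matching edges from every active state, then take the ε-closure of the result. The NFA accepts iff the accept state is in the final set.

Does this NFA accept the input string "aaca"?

S₀ = ε-closure({0}) = {0,1,2}
'a' @ 1: {3,4}
'a' @ 2: {1,2,5}  (accept∈set)
'c' @ 3: {3,4}
'a' @ 4: {1,2,5}  (accept∈set)
end set {1,2,5} — state 1 in

Answer: ACCEPT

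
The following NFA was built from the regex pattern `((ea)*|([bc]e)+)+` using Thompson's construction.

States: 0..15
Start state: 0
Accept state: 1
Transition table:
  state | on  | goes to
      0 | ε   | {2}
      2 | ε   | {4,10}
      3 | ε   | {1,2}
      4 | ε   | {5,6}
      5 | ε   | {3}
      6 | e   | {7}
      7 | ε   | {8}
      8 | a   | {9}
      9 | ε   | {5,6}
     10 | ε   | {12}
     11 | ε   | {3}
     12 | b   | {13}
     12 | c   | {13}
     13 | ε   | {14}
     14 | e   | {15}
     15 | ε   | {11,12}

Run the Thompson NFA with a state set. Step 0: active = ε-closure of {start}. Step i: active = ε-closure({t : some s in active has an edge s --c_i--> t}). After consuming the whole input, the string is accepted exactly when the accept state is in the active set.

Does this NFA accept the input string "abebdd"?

Answer: REJECT

Trace:
start: ε-closure({0}) = {0,1,2,3,4,5,6,10,12}
'a' @ 1: {}  — no active states
rest 'bebdd' ignored (set empty)
after full input: {}  (accept=1 not in)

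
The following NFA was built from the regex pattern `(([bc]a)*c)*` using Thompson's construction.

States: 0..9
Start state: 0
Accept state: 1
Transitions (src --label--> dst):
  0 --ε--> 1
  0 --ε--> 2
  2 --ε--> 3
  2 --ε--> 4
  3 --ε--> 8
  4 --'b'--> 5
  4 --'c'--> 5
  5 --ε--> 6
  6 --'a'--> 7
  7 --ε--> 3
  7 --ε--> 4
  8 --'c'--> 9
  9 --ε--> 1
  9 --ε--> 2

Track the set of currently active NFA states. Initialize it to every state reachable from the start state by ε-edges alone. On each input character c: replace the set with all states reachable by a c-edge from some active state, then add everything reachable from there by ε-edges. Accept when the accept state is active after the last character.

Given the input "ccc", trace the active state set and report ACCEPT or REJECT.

S₀ = ε-closure({0}) = {0,1,2,3,4,8}
'c' @ 1: {1,2,3,4,5,6,8,9}  ✓accept
'c' @ 2: {1,2,3,4,5,6,8,9}  ✓accept
'c' @ 3: {1,2,3,4,5,6,8,9}  ✓accept
after full input: {1,2,3,4,5,6,8,9}  (accept=1 in)

Answer: ACCEPT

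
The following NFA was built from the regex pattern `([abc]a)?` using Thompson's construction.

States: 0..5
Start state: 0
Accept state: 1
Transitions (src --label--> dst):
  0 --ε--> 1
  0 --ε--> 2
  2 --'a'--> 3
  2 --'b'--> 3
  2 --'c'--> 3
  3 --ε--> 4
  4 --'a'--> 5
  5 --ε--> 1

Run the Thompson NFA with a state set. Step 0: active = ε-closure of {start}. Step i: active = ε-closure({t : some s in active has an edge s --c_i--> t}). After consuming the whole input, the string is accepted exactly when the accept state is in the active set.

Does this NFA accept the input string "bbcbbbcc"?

Answer: REJECT

Derivation:
start: ε-closure({0}) = {0,1,2}
'b' @ 1: {3,4}
'b' @ 2: {}  — dead — no transitions
rest 'cbbbcc' ignored (set empty)
final: {}; accept 1 not in set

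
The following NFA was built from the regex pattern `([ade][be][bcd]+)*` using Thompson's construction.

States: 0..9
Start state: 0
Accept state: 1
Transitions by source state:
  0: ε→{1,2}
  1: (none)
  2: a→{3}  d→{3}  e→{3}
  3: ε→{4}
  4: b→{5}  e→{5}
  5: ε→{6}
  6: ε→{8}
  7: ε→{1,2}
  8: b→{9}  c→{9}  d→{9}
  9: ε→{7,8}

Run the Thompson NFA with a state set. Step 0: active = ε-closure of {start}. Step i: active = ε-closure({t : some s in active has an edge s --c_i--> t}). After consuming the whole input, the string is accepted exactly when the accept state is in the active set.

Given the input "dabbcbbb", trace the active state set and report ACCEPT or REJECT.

initial (ε-close {0}): {0,1,2}
'd' @ 1: {3,4}
'a' @ 2: {}  — state set empty
rest 'bbcbbb' ignored (set empty)
final: {}; accept 1 not in set

Answer: REJECT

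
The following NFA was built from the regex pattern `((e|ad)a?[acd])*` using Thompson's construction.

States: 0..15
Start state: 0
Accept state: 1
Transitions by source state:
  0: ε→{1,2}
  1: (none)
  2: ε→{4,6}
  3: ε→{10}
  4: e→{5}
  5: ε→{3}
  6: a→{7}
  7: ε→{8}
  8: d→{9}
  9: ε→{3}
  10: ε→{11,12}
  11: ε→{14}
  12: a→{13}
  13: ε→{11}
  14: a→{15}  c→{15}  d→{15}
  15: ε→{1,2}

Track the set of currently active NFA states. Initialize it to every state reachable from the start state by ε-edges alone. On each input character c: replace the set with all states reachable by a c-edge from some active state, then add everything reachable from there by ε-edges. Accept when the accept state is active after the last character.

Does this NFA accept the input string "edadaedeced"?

Answer: ACCEPT

Derivation:
S₀ = ε-closure({0}) = {0,1,2,4,6}
'e' @ 1: {3,5,10,11,12,14}
'd' @ 2: {1,2,4,6,15}  ✓accept
'a' @ 3: {7,8}
'd' @ 4: {3,9,10,11,12,14}
'a' @ 5: {1,2,4,6,11,13,14,15}  ✓accept
'e' @ 6: {3,5,10,11,12,14}
'd' @ 7: {1,2,4,6,15}  ✓accept
'e' @ 8: {3,5,10,11,12,14}
'c' @ 9: {1,2,4,6,15}  ✓accept
'e' @ 10: {3,5,10,11,12,14}
'd' @ 11: {1,2,4,6,15}  ✓accept
end set {1,2,4,6,15} — state 1 in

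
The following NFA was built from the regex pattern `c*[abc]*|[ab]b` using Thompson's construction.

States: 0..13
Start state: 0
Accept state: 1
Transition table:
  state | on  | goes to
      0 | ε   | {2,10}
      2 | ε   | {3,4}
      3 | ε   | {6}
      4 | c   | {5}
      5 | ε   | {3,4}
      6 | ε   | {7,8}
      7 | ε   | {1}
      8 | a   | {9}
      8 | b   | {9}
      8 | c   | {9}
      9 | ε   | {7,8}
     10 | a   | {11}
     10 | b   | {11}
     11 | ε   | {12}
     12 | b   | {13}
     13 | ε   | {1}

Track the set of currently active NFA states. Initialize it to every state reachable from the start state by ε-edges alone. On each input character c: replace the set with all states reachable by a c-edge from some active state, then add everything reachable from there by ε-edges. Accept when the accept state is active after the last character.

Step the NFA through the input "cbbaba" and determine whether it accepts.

Answer: ACCEPT

Derivation:
start: ε-closure({0}) = {0,1,2,3,4,6,7,8,10}
'c' @ 1: {1,3,4,5,6,7,8,9}  [accepting]
'b' @ 2: {1,7,8,9}  [accepting]
'b' @ 3: {1,7,8,9}  [accepting]
'a' @ 4: {1,7,8,9}  [accepting]
'b' @ 5: {1,7,8,9}  [accepting]
'a' @ 6: {1,7,8,9}  [accepting]
after full input: {1,7,8,9}  (accept=1 in)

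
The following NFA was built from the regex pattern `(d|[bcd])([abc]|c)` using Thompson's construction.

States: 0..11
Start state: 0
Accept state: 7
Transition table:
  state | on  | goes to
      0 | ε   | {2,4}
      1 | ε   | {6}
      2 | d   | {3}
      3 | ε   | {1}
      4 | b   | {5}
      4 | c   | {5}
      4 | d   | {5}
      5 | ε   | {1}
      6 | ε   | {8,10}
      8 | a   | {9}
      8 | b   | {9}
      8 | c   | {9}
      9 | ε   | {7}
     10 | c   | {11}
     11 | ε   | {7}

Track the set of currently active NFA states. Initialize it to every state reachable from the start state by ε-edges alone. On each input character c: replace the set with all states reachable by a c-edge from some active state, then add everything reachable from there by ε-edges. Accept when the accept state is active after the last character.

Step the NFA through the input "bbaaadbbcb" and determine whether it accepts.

initial (ε-close {0}): {0,2,4}
'b' @ 1: {1,5,6,8,10}
'b' @ 2: {7,9}  ✓accept
'a' @ 3: {}  — dead — no transitions
rest 'aadbbcb' ignored (set empty)
end set {} — state 7 not in

Answer: REJECT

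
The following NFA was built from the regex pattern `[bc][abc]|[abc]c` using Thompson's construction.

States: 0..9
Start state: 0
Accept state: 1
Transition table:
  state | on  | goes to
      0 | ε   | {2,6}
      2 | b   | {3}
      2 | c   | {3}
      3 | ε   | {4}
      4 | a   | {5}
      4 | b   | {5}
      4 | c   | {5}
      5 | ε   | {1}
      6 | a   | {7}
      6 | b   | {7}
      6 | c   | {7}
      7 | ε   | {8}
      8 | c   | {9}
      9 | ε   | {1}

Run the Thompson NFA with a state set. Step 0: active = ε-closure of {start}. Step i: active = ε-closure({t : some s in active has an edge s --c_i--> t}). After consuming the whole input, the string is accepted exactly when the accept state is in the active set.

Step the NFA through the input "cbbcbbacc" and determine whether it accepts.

S₀ = ε-closure({0}) = {0,2,6}
'c' @ 1: {3,4,7,8}
'b' @ 2: {1,5}  (accept∈set)
'b' @ 3: {}  — state set empty
rest 'cbbacc' ignored (set empty)
final: {}; accept 1 not in set

Answer: REJECT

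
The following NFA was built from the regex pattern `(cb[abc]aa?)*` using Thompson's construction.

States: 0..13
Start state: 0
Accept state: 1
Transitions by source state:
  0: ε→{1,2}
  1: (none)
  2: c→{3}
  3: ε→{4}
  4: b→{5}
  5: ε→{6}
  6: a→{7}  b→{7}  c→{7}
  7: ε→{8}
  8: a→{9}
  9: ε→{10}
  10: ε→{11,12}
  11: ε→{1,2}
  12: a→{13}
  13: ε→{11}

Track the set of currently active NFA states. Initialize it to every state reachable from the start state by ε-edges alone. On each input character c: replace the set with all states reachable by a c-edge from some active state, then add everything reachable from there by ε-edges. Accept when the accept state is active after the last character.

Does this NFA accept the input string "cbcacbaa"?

start: ε-closure({0}) = {0,1,2}
'c' @ 1: {3,4}
'b' @ 2: {5,6}
'c' @ 3: {7,8}
'a' @ 4: {1,2,9,10,11,12}  ✓accept
'c' @ 5: {3,4}
'b' @ 6: {5,6}
'a' @ 7: {7,8}
'a' @ 8: {1,2,9,10,11,12}  ✓accept
end set {1,2,9,10,11,12} — state 1 in

Answer: ACCEPT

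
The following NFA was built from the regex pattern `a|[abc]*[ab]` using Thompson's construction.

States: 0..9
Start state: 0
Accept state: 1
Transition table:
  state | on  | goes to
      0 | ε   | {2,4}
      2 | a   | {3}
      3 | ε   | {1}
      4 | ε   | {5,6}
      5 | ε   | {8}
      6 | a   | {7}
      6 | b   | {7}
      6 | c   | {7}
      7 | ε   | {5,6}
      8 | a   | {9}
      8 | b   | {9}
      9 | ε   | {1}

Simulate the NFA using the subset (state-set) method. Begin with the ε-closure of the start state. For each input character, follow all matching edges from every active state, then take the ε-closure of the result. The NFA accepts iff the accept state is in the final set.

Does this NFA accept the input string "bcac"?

S₀ = ε-closure({0}) = {0,2,4,5,6,8}
'b' @ 1: {1,5,6,7,8,9}  (accept∈set)
'c' @ 2: {5,6,7,8}
'a' @ 3: {1,5,6,7,8,9}  (accept∈set)
'c' @ 4: {5,6,7,8}
end set {5,6,7,8} — state 1 not in

Answer: REJECT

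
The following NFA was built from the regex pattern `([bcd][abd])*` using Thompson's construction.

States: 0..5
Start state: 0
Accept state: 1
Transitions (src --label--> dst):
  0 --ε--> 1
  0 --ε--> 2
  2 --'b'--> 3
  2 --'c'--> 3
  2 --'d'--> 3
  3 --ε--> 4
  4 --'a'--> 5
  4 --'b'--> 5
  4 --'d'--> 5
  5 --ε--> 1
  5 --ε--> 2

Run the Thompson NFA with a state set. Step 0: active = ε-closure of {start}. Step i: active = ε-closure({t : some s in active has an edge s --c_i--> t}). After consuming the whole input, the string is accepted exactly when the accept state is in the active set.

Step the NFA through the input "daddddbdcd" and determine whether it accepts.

initial (ε-close {0}): {0,1,2}
'd' @ 1: {3,4}
'a' @ 2: {1,2,5}  [accepting]
'd' @ 3: {3,4}
'd' @ 4: {1,2,5}  [accepting]
'd' @ 5: {3,4}
'd' @ 6: {1,2,5}  [accepting]
'b' @ 7: {3,4}
'd' @ 8: {1,2,5}  [accepting]
'c' @ 9: {3,4}
'd' @ 10: {1,2,5}  [accepting]
final: {1,2,5}; accept 1 in set

Answer: ACCEPT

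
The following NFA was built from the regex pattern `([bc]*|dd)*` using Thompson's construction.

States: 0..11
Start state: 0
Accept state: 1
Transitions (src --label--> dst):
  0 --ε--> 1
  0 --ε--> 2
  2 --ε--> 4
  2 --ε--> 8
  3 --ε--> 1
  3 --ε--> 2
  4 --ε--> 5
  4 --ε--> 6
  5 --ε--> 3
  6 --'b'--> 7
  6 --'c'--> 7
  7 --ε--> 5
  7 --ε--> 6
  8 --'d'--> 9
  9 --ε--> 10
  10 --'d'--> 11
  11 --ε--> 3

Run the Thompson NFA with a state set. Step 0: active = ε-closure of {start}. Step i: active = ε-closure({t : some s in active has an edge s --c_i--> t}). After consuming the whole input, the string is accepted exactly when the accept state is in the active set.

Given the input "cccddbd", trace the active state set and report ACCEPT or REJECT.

S₀ = ε-closure({0}) = {0,1,2,3,4,5,6,8}
'c' @ 1: {1,2,3,4,5,6,7,8}  ✓accept
'c' @ 2: {1,2,3,4,5,6,7,8}  ✓accept
'c' @ 3: {1,2,3,4,5,6,7,8}  ✓accept
'd' @ 4: {9,10}
'd' @ 5: {1,2,3,4,5,6,8,11}  ✓accept
'b' @ 6: {1,2,3,4,5,6,7,8}  ✓accept
'd' @ 7: {9,10}
after full input: {9,10}  (accept=1 not in)

Answer: REJECT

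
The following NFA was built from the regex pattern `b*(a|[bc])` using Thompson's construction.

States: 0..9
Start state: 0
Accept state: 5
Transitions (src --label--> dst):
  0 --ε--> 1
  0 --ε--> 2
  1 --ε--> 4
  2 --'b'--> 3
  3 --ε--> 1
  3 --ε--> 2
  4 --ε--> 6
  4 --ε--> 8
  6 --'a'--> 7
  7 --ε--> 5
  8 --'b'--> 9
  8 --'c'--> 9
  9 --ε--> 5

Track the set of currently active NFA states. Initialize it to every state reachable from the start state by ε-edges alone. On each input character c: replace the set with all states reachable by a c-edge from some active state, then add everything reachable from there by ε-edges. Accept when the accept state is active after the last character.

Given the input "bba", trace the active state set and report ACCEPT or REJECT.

start: ε-closure({0}) = {0,1,2,4,6,8}
'b' @ 1: {1,2,3,4,5,6,8,9}  (accept∈set)
'b' @ 2: {1,2,3,4,5,6,8,9}  (accept∈set)
'a' @ 3: {5,7}  (accept∈set)
after full input: {5,7}  (accept=5 in)

Answer: ACCEPT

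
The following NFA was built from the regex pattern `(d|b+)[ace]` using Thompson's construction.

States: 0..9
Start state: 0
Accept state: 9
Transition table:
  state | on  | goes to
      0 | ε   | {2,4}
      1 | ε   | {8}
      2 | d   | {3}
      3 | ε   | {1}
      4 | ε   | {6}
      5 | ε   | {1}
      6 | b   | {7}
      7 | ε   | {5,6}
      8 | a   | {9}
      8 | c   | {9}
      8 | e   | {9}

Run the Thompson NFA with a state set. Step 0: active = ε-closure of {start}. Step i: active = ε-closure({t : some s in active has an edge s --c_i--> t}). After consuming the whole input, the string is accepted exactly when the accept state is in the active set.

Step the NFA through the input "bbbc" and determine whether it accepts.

S₀ = ε-closure({0}) = {0,2,4,6}
'b' @ 1: {1,5,6,7,8}
'b' @ 2: {1,5,6,7,8}
'b' @ 3: {1,5,6,7,8}
'c' @ 4: {9}  (accept∈set)
after full input: {9}  (accept=9 in)

Answer: ACCEPT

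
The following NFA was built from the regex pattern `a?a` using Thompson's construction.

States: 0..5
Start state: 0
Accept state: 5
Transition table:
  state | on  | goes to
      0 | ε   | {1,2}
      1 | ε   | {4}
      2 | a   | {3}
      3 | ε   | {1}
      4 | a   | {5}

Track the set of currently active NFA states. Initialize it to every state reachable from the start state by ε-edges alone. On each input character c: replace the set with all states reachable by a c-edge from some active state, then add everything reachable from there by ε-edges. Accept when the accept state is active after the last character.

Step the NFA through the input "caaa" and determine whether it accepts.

initial (ε-close {0}): {0,1,2,4}
'c' @ 1: {}  — dead — no transitions
rest 'aaa' ignored (set empty)
final: {}; accept 5 not in set

Answer: REJECT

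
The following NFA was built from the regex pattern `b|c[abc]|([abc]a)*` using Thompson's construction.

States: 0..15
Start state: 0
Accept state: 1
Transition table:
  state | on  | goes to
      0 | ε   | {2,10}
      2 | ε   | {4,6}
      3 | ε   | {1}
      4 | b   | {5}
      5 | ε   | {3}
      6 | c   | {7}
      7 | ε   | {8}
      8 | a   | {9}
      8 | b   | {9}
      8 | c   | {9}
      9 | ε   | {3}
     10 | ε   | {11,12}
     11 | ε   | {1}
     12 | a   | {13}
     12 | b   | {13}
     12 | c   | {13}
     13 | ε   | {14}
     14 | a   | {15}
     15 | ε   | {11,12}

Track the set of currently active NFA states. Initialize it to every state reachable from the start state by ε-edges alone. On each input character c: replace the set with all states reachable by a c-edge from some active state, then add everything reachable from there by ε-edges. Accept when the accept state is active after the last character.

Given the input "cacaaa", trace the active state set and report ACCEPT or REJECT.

Answer: ACCEPT

Steps:
S₀ = ε-closure({0}) = {0,1,2,4,6,10,11,12}
'c' @ 1: {7,8,13,14}
'a' @ 2: {1,3,9,11,12,15}  ✓accept
'c' @ 3: {13,14}
'a' @ 4: {1,11,12,15}  ✓accept
'a' @ 5: {13,14}
'a' @ 6: {1,11,12,15}  ✓accept
end set {1,11,12,15} — state 1 in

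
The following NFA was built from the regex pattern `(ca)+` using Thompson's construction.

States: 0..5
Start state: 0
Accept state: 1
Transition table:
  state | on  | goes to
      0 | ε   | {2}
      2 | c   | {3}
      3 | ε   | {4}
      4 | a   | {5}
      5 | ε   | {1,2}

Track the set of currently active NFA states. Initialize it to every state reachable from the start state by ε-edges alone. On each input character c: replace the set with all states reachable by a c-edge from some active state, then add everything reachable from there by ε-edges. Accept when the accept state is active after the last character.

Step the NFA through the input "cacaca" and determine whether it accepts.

Answer: ACCEPT

Steps:
initial (ε-close {0}): {0,2}
'c' @ 1: {3,4}
'a' @ 2: {1,2,5}  ✓accept
'c' @ 3: {3,4}
'a' @ 4: {1,2,5}  ✓accept
'c' @ 5: {3,4}
'a' @ 6: {1,2,5}  ✓accept
final: {1,2,5}; accept 1 in set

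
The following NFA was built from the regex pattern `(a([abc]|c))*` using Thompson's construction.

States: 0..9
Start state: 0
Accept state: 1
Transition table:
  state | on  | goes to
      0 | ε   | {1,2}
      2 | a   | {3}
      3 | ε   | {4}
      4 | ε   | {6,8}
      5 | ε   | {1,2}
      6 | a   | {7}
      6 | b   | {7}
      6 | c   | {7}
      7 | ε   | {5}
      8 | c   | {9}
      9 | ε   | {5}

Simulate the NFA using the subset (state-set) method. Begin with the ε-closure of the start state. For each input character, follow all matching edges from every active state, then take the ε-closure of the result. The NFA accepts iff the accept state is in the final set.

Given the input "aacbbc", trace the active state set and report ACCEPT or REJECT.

start: ε-closure({0}) = {0,1,2}
'a' @ 1: {3,4,6,8}
'a' @ 2: {1,2,5,7}  (accept∈set)
'c' @ 3: {}  — dead — no transitions
rest 'bbc' ignored (set empty)
final: {}; accept 1 not in set

Answer: REJECT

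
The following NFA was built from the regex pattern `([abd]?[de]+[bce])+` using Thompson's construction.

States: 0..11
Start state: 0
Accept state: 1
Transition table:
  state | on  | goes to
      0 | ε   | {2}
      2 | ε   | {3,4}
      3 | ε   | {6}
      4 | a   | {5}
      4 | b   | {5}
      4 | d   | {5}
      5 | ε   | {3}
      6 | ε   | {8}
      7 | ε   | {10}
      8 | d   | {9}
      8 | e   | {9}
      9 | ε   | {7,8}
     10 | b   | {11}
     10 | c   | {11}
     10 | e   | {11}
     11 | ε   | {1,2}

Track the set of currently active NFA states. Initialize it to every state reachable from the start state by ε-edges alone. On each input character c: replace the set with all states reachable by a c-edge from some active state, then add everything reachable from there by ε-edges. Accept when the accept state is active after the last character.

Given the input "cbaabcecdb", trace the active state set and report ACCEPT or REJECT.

S₀ = ε-closure({0}) = {0,2,3,4,6,8}
'c' @ 1: {}  — dead — no transitions
rest 'baabcecdb' ignored (set empty)
end set {} — state 1 not in

Answer: REJECT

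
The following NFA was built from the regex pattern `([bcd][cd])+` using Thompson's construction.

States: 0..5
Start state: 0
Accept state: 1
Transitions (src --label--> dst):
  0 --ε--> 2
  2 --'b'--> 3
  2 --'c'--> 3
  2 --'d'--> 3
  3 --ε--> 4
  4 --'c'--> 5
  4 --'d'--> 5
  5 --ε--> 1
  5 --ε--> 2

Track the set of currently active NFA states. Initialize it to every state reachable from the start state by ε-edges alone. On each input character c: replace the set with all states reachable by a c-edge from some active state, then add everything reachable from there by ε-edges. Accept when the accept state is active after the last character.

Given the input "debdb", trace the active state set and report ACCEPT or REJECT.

S₀ = ε-closure({0}) = {0,2}
'd' @ 1: {3,4}
'e' @ 2: {}  — dead — no transitions
rest 'bdb' ignored (set empty)
final: {}; accept 1 not in set

Answer: REJECT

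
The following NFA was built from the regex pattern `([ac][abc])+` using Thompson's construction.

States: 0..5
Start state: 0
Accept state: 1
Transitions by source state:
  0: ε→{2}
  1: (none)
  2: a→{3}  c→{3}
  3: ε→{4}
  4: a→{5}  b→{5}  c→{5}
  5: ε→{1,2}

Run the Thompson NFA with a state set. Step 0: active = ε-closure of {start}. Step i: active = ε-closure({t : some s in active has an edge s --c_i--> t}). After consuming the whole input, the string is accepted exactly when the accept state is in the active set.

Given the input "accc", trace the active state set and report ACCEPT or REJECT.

Answer: ACCEPT

Steps:
initial (ε-close {0}): {0,2}
'a' @ 1: {3,4}
'c' @ 2: {1,2,5}  (accept∈set)
'c' @ 3: {3,4}
'c' @ 4: {1,2,5}  (accept∈set)
final: {1,2,5}; accept 1 in set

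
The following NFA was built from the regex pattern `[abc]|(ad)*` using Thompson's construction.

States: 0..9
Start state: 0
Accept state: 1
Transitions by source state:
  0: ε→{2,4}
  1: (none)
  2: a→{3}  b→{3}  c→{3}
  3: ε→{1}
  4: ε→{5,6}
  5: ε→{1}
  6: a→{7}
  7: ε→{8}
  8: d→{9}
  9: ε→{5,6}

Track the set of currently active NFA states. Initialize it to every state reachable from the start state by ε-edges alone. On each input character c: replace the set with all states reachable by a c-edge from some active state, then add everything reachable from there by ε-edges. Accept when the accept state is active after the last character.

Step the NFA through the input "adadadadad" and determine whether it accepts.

Answer: ACCEPT

Steps:
start: ε-closure({0}) = {0,1,2,4,5,6}
'a' @ 1: {1,3,7,8}  [accepting]
'd' @ 2: {1,5,6,9}  [accepting]
'a' @ 3: {7,8}
'd' @ 4: {1,5,6,9}  [accepting]
'a' @ 5: {7,8}
'd' @ 6: {1,5,6,9}  [accepting]
'a' @ 7: {7,8}
'd' @ 8: {1,5,6,9}  [accepting]
'a' @ 9: {7,8}
'd' @ 10: {1,5,6,9}  [accepting]
final: {1,5,6,9}; accept 1 in set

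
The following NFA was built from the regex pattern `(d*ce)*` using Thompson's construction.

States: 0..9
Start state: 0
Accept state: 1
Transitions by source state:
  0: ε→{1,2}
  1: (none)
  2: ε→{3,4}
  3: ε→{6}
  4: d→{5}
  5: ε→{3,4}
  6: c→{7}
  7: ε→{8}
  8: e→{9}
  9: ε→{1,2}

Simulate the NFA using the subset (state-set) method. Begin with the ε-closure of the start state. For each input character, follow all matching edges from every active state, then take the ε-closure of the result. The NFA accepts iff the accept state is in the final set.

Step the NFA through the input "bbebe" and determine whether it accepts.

Answer: REJECT

Steps:
S₀ = ε-closure({0}) = {0,1,2,3,4,6}
'b' @ 1: {}  — dead — no transitions
rest 'bebe' ignored (set empty)
final: {}; accept 1 not in set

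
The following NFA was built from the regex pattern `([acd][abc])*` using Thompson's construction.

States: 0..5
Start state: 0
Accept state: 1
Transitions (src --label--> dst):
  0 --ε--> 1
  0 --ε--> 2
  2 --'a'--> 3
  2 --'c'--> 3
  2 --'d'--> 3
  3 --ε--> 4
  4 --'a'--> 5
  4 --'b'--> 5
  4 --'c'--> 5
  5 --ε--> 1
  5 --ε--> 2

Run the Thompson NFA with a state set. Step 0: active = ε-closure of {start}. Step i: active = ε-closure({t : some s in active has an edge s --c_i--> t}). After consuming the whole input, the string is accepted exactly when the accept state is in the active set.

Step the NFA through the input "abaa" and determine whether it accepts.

start: ε-closure({0}) = {0,1,2}
'a' @ 1: {3,4}
'b' @ 2: {1,2,5}  [accepting]
'a' @ 3: {3,4}
'a' @ 4: {1,2,5}  [accepting]
final: {1,2,5}; accept 1 in set

Answer: ACCEPT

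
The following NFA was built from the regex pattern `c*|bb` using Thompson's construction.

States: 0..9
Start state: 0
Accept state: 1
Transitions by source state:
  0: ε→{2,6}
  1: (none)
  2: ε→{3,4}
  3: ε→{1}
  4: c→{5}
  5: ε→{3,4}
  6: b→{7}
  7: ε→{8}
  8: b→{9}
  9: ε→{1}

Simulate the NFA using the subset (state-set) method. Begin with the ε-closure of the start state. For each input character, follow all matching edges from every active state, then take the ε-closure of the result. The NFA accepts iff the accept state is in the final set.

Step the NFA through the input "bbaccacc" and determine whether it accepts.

start: ε-closure({0}) = {0,1,2,3,4,6}
'b' @ 1: {7,8}
'b' @ 2: {1,9}  (accept∈set)
'a' @ 3: {}  — dead — no transitions
rest 'ccacc' ignored (set empty)
final: {}; accept 1 not in set

Answer: REJECT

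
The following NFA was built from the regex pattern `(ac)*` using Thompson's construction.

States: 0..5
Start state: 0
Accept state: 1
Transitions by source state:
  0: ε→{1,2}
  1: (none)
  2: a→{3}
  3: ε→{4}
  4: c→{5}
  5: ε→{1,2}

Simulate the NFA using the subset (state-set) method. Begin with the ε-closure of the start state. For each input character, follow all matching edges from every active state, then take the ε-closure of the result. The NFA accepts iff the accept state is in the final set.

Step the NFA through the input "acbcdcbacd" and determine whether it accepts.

start: ε-closure({0}) = {0,1,2}
'a' @ 1: {3,4}
'c' @ 2: {1,2,5}  [accepting]
'b' @ 3: {}  — no active states
rest 'cdcbacd' ignored (set empty)
end set {} — state 1 not in

Answer: REJECT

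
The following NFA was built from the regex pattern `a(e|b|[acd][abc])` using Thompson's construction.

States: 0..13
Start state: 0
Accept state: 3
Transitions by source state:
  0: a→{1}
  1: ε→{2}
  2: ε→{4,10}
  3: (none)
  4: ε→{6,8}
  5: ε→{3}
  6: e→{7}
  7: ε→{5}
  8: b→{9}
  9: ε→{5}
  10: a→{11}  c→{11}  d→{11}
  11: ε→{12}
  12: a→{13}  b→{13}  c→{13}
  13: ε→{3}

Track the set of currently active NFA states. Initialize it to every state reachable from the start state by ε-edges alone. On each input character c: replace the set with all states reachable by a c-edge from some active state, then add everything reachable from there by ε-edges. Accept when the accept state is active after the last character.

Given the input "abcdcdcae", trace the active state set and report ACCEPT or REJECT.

S₀ = ε-closure({0}) = {0}
'a' @ 1: {1,2,4,6,8,10}
'b' @ 2: {3,5,9}  [accepting]
'c' @ 3: {}  — no active states
rest 'dcdcae' ignored (set empty)
end set {} — state 3 not in

Answer: REJECT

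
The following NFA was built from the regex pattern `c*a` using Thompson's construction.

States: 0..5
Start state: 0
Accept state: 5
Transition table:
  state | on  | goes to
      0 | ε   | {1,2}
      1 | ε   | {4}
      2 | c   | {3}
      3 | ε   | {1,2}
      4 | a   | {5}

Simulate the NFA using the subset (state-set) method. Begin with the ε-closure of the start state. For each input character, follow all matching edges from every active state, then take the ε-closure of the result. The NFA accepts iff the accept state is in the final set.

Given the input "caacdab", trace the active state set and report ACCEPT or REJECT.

initial (ε-close {0}): {0,1,2,4}
'c' @ 1: {1,2,3,4}
'a' @ 2: {5}  [accepting]
'a' @ 3: {}  — dead — no transitions
rest 'cdab' ignored (set empty)
after full input: {}  (accept=5 not in)

Answer: REJECT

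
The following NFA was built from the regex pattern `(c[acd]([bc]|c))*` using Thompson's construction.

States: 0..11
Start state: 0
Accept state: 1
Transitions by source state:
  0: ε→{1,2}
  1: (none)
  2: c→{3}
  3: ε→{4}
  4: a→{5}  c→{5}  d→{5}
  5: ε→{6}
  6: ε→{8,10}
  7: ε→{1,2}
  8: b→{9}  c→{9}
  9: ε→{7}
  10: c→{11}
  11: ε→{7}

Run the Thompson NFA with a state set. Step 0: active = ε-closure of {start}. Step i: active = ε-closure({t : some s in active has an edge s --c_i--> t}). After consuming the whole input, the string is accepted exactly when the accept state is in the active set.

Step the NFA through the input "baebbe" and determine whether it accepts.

Answer: REJECT

Trace:
start: ε-closure({0}) = {0,1,2}
'b' @ 1: {}  — dead — no transitions
rest 'aebbe' ignored (set empty)
end set {} — state 1 not in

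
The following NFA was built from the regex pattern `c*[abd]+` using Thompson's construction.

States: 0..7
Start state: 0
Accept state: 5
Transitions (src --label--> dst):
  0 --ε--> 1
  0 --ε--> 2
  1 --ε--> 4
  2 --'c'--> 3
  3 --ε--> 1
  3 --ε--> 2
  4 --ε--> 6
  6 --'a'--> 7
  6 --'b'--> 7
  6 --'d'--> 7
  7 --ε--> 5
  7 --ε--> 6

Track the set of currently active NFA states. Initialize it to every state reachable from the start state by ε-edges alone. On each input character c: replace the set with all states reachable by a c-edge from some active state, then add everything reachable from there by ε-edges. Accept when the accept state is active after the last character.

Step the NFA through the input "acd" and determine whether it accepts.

Answer: REJECT

Steps:
initial (ε-close {0}): {0,1,2,4,6}
'a' @ 1: {5,6,7}  [accepting]
'c' @ 2: {}  — dead — no transitions
rest 'd' ignored (set empty)
end set {} — state 5 not in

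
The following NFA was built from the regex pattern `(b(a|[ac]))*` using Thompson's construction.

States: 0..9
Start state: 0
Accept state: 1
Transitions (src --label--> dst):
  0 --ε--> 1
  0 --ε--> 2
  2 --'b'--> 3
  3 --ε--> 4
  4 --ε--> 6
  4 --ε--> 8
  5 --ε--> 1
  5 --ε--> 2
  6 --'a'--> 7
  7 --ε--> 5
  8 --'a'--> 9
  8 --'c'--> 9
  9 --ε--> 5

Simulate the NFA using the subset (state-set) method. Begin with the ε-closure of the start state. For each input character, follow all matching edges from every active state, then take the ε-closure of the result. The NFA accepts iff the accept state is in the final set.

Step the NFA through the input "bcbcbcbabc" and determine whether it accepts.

initial (ε-close {0}): {0,1,2}
'b' @ 1: {3,4,6,8}
'c' @ 2: {1,2,5,9}  [accepting]
'b' @ 3: {3,4,6,8}
'c' @ 4: {1,2,5,9}  [accepting]
'b' @ 5: {3,4,6,8}
'c' @ 6: {1,2,5,9}  [accepting]
'b' @ 7: {3,4,6,8}
'a' @ 8: {1,2,5,7,9}  [accepting]
'b' @ 9: {3,4,6,8}
'c' @ 10: {1,2,5,9}  [accepting]
final: {1,2,5,9}; accept 1 in set

Answer: ACCEPT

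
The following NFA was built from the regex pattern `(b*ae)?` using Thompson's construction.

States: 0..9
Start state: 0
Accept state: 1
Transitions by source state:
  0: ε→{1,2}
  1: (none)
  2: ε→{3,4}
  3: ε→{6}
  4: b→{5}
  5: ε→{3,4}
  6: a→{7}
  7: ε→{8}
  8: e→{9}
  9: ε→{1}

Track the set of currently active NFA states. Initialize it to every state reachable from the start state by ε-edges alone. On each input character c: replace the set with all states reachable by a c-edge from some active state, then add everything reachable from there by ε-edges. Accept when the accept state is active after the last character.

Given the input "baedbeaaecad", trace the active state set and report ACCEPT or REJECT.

Answer: REJECT

Derivation:
start: ε-closure({0}) = {0,1,2,3,4,6}
'b' @ 1: {3,4,5,6}
'a' @ 2: {7,8}
'e' @ 3: {1,9}  [accepting]
'd' @ 4: {}  — no active states
rest 'beaaecad' ignored (set empty)
end set {} — state 1 not in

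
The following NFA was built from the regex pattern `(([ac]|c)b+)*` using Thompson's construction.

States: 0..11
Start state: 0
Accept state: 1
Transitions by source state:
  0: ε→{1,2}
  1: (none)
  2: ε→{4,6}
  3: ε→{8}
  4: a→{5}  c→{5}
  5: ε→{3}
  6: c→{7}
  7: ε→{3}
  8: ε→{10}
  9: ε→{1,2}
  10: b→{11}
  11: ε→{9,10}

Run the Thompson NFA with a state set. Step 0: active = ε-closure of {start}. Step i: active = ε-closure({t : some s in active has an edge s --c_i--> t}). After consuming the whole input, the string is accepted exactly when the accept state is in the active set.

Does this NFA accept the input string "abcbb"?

S₀ = ε-closure({0}) = {0,1,2,4,6}
'a' @ 1: {3,5,8,10}
'b' @ 2: {1,2,4,6,9,10,11}  [accepting]
'c' @ 3: {3,5,7,8,10}
'b' @ 4: {1,2,4,6,9,10,11}  [accepting]
'b' @ 5: {1,2,4,6,9,10,11}  [accepting]
after full input: {1,2,4,6,9,10,11}  (accept=1 in)

Answer: ACCEPT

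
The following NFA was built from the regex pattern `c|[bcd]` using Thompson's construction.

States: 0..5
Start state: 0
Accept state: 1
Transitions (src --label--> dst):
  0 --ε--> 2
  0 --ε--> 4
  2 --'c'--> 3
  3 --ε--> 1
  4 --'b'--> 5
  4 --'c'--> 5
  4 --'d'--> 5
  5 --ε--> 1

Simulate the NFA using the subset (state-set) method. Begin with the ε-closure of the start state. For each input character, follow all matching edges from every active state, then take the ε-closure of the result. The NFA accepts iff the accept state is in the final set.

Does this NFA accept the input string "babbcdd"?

S₀ = ε-closure({0}) = {0,2,4}
'b' @ 1: {1,5}  (accept∈set)
'a' @ 2: {}  — state set empty
rest 'bbcdd' ignored (set empty)
final: {}; accept 1 not in set

Answer: REJECT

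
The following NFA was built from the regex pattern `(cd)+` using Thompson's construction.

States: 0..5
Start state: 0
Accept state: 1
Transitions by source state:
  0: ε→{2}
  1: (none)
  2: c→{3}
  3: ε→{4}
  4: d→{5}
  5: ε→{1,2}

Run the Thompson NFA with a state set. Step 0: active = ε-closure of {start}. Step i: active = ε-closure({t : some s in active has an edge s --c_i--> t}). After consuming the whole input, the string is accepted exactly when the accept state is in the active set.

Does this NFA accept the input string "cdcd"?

S₀ = ε-closure({0}) = {0,2}
'c' @ 1: {3,4}
'd' @ 2: {1,2,5}  [accepting]
'c' @ 3: {3,4}
'd' @ 4: {1,2,5}  [accepting]
after full input: {1,2,5}  (accept=1 in)

Answer: ACCEPT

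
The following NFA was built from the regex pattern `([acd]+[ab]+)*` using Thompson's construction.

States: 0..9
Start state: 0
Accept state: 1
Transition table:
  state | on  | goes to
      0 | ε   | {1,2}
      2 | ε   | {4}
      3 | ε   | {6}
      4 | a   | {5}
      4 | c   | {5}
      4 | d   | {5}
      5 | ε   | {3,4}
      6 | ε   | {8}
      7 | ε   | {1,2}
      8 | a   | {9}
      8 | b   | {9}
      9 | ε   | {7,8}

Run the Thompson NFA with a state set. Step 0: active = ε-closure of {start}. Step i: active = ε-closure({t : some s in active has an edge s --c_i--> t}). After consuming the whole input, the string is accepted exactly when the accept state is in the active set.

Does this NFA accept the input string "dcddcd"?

S₀ = ε-closure({0}) = {0,1,2,4}
'd' @ 1: {3,4,5,6,8}
'c' @ 2: {3,4,5,6,8}
'd' @ 3: {3,4,5,6,8}
'd' @ 4: {3,4,5,6,8}
'c' @ 5: {3,4,5,6,8}
'd' @ 6: {3,4,5,6,8}
after full input: {3,4,5,6,8}  (accept=1 not in)

Answer: REJECT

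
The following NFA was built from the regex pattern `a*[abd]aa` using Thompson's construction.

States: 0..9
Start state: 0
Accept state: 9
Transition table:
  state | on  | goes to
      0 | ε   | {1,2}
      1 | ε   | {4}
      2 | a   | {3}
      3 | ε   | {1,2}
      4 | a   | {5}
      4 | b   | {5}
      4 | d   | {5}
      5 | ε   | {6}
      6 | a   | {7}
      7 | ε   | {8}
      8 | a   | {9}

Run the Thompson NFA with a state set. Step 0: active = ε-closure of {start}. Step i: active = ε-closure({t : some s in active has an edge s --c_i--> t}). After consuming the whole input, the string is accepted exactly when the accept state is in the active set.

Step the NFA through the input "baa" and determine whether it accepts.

S₀ = ε-closure({0}) = {0,1,2,4}
'b' @ 1: {5,6}
'a' @ 2: {7,8}
'a' @ 3: {9}  [accepting]
final: {9}; accept 9 in set

Answer: ACCEPT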